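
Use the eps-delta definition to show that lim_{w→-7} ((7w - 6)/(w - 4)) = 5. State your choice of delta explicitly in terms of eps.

delta = min(11/2, (11/4)eps)

Fix eps > 0. We want delta > 0 with 0 < |w + 7| < delta ⇒ |(7w - 6)/(w - 4) − 5| < eps.
Combining over a common denominator, (7w - 6)/(w - 4) − 5 = [(7w - 6)·(-11) − (-55)·(w - 4)] / [(-11)·(w - 4)] = -22(w + 7) / ((-11)(w - 4)).
So |(7w - 6)/(w - 4) − 5| = 22|w + 7| / (11·|w − 4|).
Restrict delta ≤ 11/2. Then |w + 7| < 11/2 gives |w − 4| = |(w + 7) + (-11)| ≥ 11 − 11/2 = 11/2.
Hence |(7w - 6)/(w - 4) − 5| < 22|w + 7|/(11·(11/2)) = (4/11)|w + 7|, which is < eps once |w + 7| < (11/4)eps.
Take delta = min(11/2, (11/4)eps). Then 0 < |w + 7| < delta forces both bounds, so |(7w - 6)/(w - 4) − 5| < eps.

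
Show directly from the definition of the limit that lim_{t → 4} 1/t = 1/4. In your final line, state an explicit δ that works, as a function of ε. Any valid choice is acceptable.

Fix ε > 0. We seek δ > 0 such that 0 < |t − 4| < δ implies |1/t − (1/4)| < ε.
|1/t − (1/4)| = |4 − t|/(4·|t|) = |t − 4|/(4|t|).
Restrict δ ≤ 2. Then |t − 4| < 2 gives |t| > 2, so 4|t| > 8.
Then |1/t − (1/4)| < |t − 4|/8, which is < ε when |t − 4| < 8ε.
Take δ = min(2, 8ε). Then 0 < |t − 4| < δ gives both |t − 4| < 2 and |t − 4| < 8ε, so |1/t − (1/4)| < ε.

δ = min(2, 8ε)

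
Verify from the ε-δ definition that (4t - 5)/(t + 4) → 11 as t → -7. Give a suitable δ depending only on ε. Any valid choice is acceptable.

δ = min(3/2, (3/14)ε)

Let ε > 0. We want δ > 0 with 0 < |t + 7| < δ ⇒ |(4t - 5)/(t + 4) − 11| < ε.
Combining over a common denominator, (4t - 5)/(t + 4) − 11 = [(4t - 5)·(-3) − (-33)·(t + 4)] / [(-3)·(t + 4)] = 21(t + 7) / ((-3)(t + 4)).
So |(4t - 5)/(t + 4) − 11| = 21|t + 7| / (3·|t + 4|).
Require δ ≤ 3/2, so |t + 4| ≥ |-3| − |t + 7| > 3 − 3/2 = 3/2.
Hence |(4t - 5)/(t + 4) − 11| < 21|t + 7|/(3·(3/2)) = (14/3)|t + 7|, which is < ε once |t + 7| < (3/14)ε.
Take δ = min(3/2, (3/14)ε). Then 0 < |t + 7| < δ forces both bounds, so |(4t - 5)/(t + 4) − 11| < ε.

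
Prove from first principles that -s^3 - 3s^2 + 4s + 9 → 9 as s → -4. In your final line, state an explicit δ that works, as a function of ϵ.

Suppose ϵ > 0. We want δ > 0 such that 0 < |s + 4| < δ implies |(-s^3 - 3s^2 + 4s + 9) − 9| < ϵ.
(-s^3 - 3s^2 + 4s + 9) − 9 = -s^3 - 3s^2 + 4s = (s + 4)(-s^2 + s).
So |(-s^3 - 3s^2 + 4s + 9) − 9| = |s + 4|·|-s^2 + s|.
Require δ ≤ 2. Then |s + 4| < 2 gives |s| < 6, and by the triangle inequality |-s^2 + s| ≤ 6^2 + 6 = 42.
Hence |(-s^3 - 3s^2 + 4s + 9) − 9| ≤ 42|s + 4| < ϵ provided |s + 4| < ϵ/42.
Choosing δ = min(2, ϵ/42) ensures both conditions, hence |(-s^3 - 3s^2 + 4s + 9) − 9| < ϵ.

δ = min(2, ϵ/42)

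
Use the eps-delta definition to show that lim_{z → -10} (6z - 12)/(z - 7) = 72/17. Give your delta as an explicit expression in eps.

delta = min(17/2, (289/60)eps)

Suppose eps > 0. We want delta > 0 with 0 < |z + 10| < delta ⇒ |(6z - 12)/(z - 7) − (72/17)| < eps.
Combining over a common denominator, (6z - 12)/(z - 7) − (72/17) = [(6z - 12)·(-17) − (-72)·(z - 7)] / [(-17)·(z - 7)] = -30(z + 10) / ((-17)(z - 7)).
So |(6z - 12)/(z - 7) − (72/17)| = 30|z + 10| / (17·|z − 7|).
Restrict delta ≤ 17/2. Then |z + 10| < 17/2 gives |z − 7| = |(z + 10) + (-17)| ≥ 17 − 17/2 = 17/2.
Hence |(6z - 12)/(z - 7) − (72/17)| < 30|z + 10|/(17·(17/2)) = (60/289)|z + 10|, which is < eps once |z + 10| < (289/60)eps.
Take delta = min(17/2, (289/60)eps). Then 0 < |z + 10| < delta forces both bounds, so |(6z - 12)/(z - 7) − (72/17)| < eps.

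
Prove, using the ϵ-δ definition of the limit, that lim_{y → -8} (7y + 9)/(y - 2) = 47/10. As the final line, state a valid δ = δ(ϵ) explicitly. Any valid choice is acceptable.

δ = min(5, (50/23)ϵ)

Let ϵ > 0 be given. We want δ > 0 with 0 < |y + 8| < δ ⇒ |(7y + 9)/(y - 2) − (47/10)| < ϵ.
Combining over a common denominator, (7y + 9)/(y - 2) − (47/10) = [(7y + 9)·(-10) − (-47)·(y - 2)] / [(-10)·(y - 2)] = -23(y + 8) / ((-10)(y - 2)).
So |(7y + 9)/(y - 2) − (47/10)| = 23|y + 8| / (10·|y − 2|).
Restrict δ ≤ 5. Then |y + 8| < 5 gives |y − 2| = |(y + 8) + (-10)| ≥ 10 − 5 = 5.
Hence |(7y + 9)/(y - 2) − (47/10)| < 23|y + 8|/(10·5) = (23/50)|y + 8|, which is < ϵ once |y + 8| < (50/23)ϵ.
Take δ = min(5, (50/23)ϵ). Then 0 < |y + 8| < δ forces both bounds, so |(7y + 9)/(y - 2) − (47/10)| < ϵ.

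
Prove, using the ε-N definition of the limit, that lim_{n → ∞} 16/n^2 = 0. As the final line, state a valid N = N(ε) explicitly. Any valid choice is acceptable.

N = (16/ε)^{1/2}

Fix ε > 0. For n ≥ 1, |16/n^2 − 0| = 16/n^2.
16/n^2 < ε ⇔ n^2 > 16/ε ⇔ n > (16/ε)^{1/2}.
Take N = (16/ε)^{1/2}. Then n > N implies 16/n^2 < ε.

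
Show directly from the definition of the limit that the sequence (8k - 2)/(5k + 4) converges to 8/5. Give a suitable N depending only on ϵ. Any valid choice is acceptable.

N = (42/25)/ϵ

Fix ϵ > 0. For k ≥ 1, |(8k - 2)/(5k + 4) − (8/5)| = |-42|/(5(5k + 4)) = 42/(5(5k + 4)).
Since 5k + 4 ≥ 5k for k ≥ 1, this is ≤ 42/(5·5k) = (42/25)/k.
So |(8k - 2)/(5k + 4) − (8/5)| < ϵ whenever k > (42/25)/ϵ.
Take N = (42/25)/ϵ. If k > N then |(8k - 2)/(5k + 4) − (8/5)| ≤ (42/25)/k < ϵ.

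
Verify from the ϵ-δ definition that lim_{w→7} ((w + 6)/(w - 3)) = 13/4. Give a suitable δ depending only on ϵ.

Fix ϵ > 0. We want δ > 0 with 0 < |w − 7| < δ ⇒ |(w + 6)/(w - 3) − (13/4)| < ϵ.
Combining over a common denominator, (w + 6)/(w - 3) − (13/4) = [(w + 6)·4 − 13·(w - 3)] / [4·(w - 3)] = -9(w − 7) / (4(w - 3)).
So |(w + 6)/(w - 3) − (13/4)| = 9|w − 7| / (4·|w − 3|).
Require δ ≤ 2, so |w − 3| ≥ |4| − |w − 7| > 4 − 2 = 2.
Hence |(w + 6)/(w - 3) − (13/4)| < 9|w − 7|/(4·2) = (9/8)|w − 7|, which is < ϵ once |w − 7| < (8/9)ϵ.
Take δ = min(2, (8/9)ϵ). Then 0 < |w − 7| < δ forces both bounds, so |(w + 6)/(w - 3) − (13/4)| < ϵ.

δ = min(2, (8/9)ϵ)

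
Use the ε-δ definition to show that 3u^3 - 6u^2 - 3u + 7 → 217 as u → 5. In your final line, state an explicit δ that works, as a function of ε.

δ = min(1, ε/204)

Suppose ε > 0. We want δ > 0 such that 0 < |u − 5| < δ implies |(3u^3 - 6u^2 - 3u + 7) − 217| < ε.
(3u^3 - 6u^2 - 3u + 7) − 217 = 3u^3 - 6u^2 - 3u - 210 = (u − 5)(3u^2 + 9u + 42).
So |(3u^3 - 6u^2 - 3u + 7) − 217| = |u − 5|·|3u^2 + 9u + 42|.
Assume first that |u − 5| < 1, so |u| < 6. Then |3u^2 + 9u + 42| ≤ 3·6^2 + 9·6 + 42 = 204.
Hence |(3u^3 - 6u^2 - 3u + 7) − 217| ≤ 204|u − 5| < ε provided |u − 5| < ε/204.
Choosing δ = min(1, ε/204) ensures both conditions, hence |(3u^3 - 6u^2 - 3u + 7) − 217| < ε.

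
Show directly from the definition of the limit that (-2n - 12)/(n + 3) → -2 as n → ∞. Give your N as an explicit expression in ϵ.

Suppose ϵ > 0. For n ≥ 1, |(-2n - 12)/(n + 3) + 2| = |-6|/((n + 3)) = 6/((n + 3)).
Since n + 3 ≥ n for n ≥ 1, this is ≤ 6/(n) = 6/n.
So |(-2n - 12)/(n + 3) + 2| < ϵ whenever n > 6/ϵ.
Take N = 6/ϵ. If n > N then |(-2n - 12)/(n + 3) + 2| ≤ 6/n < ϵ.

N = 6/ϵ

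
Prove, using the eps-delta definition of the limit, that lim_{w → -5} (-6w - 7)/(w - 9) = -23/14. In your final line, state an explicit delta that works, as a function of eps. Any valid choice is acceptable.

Suppose eps > 0. We want delta > 0 with 0 < |w + 5| < delta ⇒ |(-6w - 7)/(w - 9) + 23/14| < eps.
Combining over a common denominator, (-6w - 7)/(w - 9) + 23/14 = [(-6w - 7)·(-14) − 23·(w - 9)] / [(-14)·(w - 9)] = 61(w + 5) / ((-14)(w - 9)).
So |(-6w - 7)/(w - 9) + 23/14| = 61|w + 5| / (14·|w − 9|).
Restrict delta ≤ 7. Then |w + 5| < 7 gives |w − 9| = |(w + 5) + (-14)| ≥ 14 − 7 = 7.
Hence |(-6w - 7)/(w - 9) + 23/14| < 61|w + 5|/(14·7) = (61/98)|w + 5|, which is < eps once |w + 5| < (98/61)eps.
Take delta = min(7, (98/61)eps). Then 0 < |w + 5| < delta forces both bounds, so |(-6w - 7)/(w - 9) + 23/14| < eps.

delta = min(7, (98/61)eps)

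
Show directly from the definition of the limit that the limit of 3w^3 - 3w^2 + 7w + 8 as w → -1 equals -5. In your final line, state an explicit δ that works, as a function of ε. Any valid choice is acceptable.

δ = min(1, ε/37)

Suppose ε > 0. We want δ > 0 such that 0 < |w + 1| < δ implies |(3w^3 - 3w^2 + 7w + 8) + 5| < ε.
(3w^3 - 3w^2 + 7w + 8) + 5 = 3w^3 - 3w^2 + 7w + 13 = (w + 1)(3w^2 - 6w + 13).
So |(3w^3 - 3w^2 + 7w + 8) + 5| = |w + 1|·|3w^2 - 6w + 13|.
Require δ ≤ 1. Then |w + 1| < 1 gives |w| < 2, and by the triangle inequality |3w^2 - 6w + 13| ≤ 3·2^2 + 6·2 + 13 = 37.
Hence |(3w^3 - 3w^2 + 7w + 8) + 5| ≤ 37|w + 1| < ε provided |w + 1| < ε/37.
Take δ = min(1, ε/37). Then 0 < |w + 1| < δ gives both |w + 1| < 1 and |w + 1| < ε/37, so |(3w^3 - 3w^2 + 7w + 8) + 5| < ε.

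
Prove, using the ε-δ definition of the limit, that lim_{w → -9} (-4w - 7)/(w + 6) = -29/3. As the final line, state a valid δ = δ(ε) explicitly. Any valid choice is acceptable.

Fix ε > 0. We want δ > 0 with 0 < |w + 9| < δ ⇒ |(-4w - 7)/(w + 6) + 29/3| < ε.
Combining over a common denominator, (-4w - 7)/(w + 6) + 29/3 = [(-4w - 7)·(-3) − 29·(w + 6)] / [(-3)·(w + 6)] = -17(w + 9) / ((-3)(w + 6)).
So |(-4w - 7)/(w + 6) + 29/3| = 17|w + 9| / (3·|w + 6|).
Restrict δ ≤ 3/2. Then |w + 9| < 3/2 gives |w + 6| = |(w + 9) + (-3)| ≥ 3 − 3/2 = 3/2.
Hence |(-4w - 7)/(w + 6) + 29/3| < 17|w + 9|/(3·(3/2)) = (34/9)|w + 9|, which is < ε once |w + 9| < (9/34)ε.
Take δ = min(3/2, (9/34)ε). Then 0 < |w + 9| < δ forces both bounds, so |(-4w - 7)/(w + 6) + 29/3| < ε.

δ = min(3/2, (9/34)ε)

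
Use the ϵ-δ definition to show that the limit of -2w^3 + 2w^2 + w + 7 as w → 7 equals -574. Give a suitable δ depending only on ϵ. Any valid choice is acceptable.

δ = min(1, ϵ/307)

Fix ϵ > 0. We want δ > 0 such that 0 < |w − 7| < δ implies |(-2w^3 + 2w^2 + w + 7) + 574| < ϵ.
(-2w^3 + 2w^2 + w + 7) + 574 = -2w^3 + 2w^2 + w + 581 = (w − 7)(-2w^2 - 12w - 83).
So |(-2w^3 + 2w^2 + w + 7) + 574| = |w − 7|·|-2w^2 - 12w - 83|.
Require δ ≤ 1. Then |w − 7| < 1 gives |w| < 8, and by the triangle inequality |-2w^2 - 12w - 83| ≤ 2·8^2 + 12·8 + 83 = 307.
Hence |(-2w^3 + 2w^2 + w + 7) + 574| ≤ 307|w − 7| < ϵ provided |w − 7| < ϵ/307.
Take δ = min(1, ϵ/307). Then 0 < |w − 7| < δ gives both |w − 7| < 1 and |w − 7| < ϵ/307, so |(-2w^3 + 2w^2 + w + 7) + 574| < ϵ.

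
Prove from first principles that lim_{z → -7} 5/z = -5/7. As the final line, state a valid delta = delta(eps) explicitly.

Fix eps > 0. We seek delta > 0 such that 0 < |z + 7| < delta implies |5/z + 5/7| < eps.
|5/z + 5/7| = 5·|-7 − z|/(7·|z|) = 5|z + 7|/(7|z|).
Require delta ≤ 7/2 so that |z| > 7 − 7/2 = 7/2, hence 7|z| > 49/2.
Then |5/z + 5/7| < 5|z + 7|/(49/2), which is < eps when |z + 7| < (49/10)eps.
Take delta = min(7/2, (49/10)eps). Then 0 < |z + 7| < delta gives both |z + 7| < 7/2 and |z + 7| < (49/10)eps, so |5/z + 5/7| < eps.

delta = min(7/2, (49/10)eps)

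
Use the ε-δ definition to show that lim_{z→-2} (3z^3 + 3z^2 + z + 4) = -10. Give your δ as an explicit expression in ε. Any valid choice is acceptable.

δ = min(1, ε/43)

Let ε > 0 be given. We want δ > 0 such that 0 < |z + 2| < δ implies |(3z^3 + 3z^2 + z + 4) + 10| < ε.
(3z^3 + 3z^2 + z + 4) + 10 = 3z^3 + 3z^2 + z + 14 = (z + 2)(3z^2 - 3z + 7).
So |(3z^3 + 3z^2 + z + 4) + 10| = |z + 2|·|3z^2 - 3z + 7|.
Assume first that |z + 2| < 1, so |z| < 3. Then |3z^2 - 3z + 7| ≤ 3·3^2 + 3·3 + 7 = 43.
Hence |(3z^3 + 3z^2 + z + 4) + 10| ≤ 43|z + 2| < ε provided |z + 2| < ε/43.
Take δ = min(1, ε/43). Then 0 < |z + 2| < δ gives both |z + 2| < 1 and |z + 2| < ε/43, so |(3z^3 + 3z^2 + z + 4) + 10| < ε.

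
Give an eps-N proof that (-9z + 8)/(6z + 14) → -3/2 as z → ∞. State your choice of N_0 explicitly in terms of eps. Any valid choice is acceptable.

N_0 = (29/6)/eps

Let eps > 0. We seek N_0 > 0 such that z > N_0 implies |(-9z + 8)/(6z + 14) + 3/2| < eps.
(-9z + 8)/(6z + 14) + 3/2 = (6(-9z + 8) − (-9)(6z + 14)) / (6(6z + 14)) = 174/(6(6z + 14)).
For z > 0 we have 6z + 14 > 6z, so |(-9z + 8)/(6z + 14) + 3/2| = 174/(6(6z + 14)) < 174/(6·6z) = (29/6)/z.
Thus |(-9z + 8)/(6z + 14) + 3/2| < eps whenever z > (29/6)/eps.
Take N_0 = (29/6)/eps. If z > N_0 then |(-9z + 8)/(6z + 14) + 3/2| < (29/6)/z < eps.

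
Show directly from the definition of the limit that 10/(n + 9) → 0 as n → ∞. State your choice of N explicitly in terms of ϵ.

Let ϵ > 0 be given. For n ≥ 1, |10/(n + 9) − 0| = 10/(n + 9) ≤ 10/n.
We need 10/n < ϵ, i.e. n > 10/ϵ.
Take N = 10/ϵ. If n > N then |10/(n + 9)| ≤ 10/n < ϵ.

N = 10/ϵ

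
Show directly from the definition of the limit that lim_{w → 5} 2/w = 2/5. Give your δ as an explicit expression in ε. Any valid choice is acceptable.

Fix ε > 0. We seek δ > 0 such that 0 < |w − 5| < δ implies |2/w − (2/5)| < ε.
|2/w − (2/5)| = 2·|5 − w|/(5·|w|) = 2|w − 5|/(5|w|).
Restrict δ ≤ 5/2. Then |w − 5| < 5/2 gives |w| > 5/2, so 5|w| > 25/2.
Then |2/w − (2/5)| < 2|w − 5|/(25/2), which is < ε when |w − 5| < (25/4)ε.
Take δ = min(5/2, (25/4)ε). Then 0 < |w − 5| < δ gives both |w − 5| < 5/2 and |w − 5| < (25/4)ε, so |2/w − (2/5)| < ε.

δ = min(5/2, (25/4)ε)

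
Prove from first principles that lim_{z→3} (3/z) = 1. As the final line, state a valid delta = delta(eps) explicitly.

Fix eps > 0. We seek delta > 0 such that 0 < |z − 3| < delta implies |3/z − 1| < eps.
|3/z − 1| = 3·|3 − z|/(3·|z|) = 3|z − 3|/(3|z|).
Require delta ≤ 3/2 so that |z| > 3 − 3/2 = 3/2, hence 3|z| > 9/2.
Then |3/z − 1| < 3|z − 3|/(9/2), which is < eps when |z − 3| < (3/2)eps.
Take delta = min(3/2, (3/2)eps). Then 0 < |z − 3| < delta gives both |z − 3| < 3/2 and |z − 3| < (3/2)eps, so |3/z − 1| < eps.

delta = min(3/2, (3/2)eps)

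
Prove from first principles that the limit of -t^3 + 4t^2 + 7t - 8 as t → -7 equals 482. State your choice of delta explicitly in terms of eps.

delta = min(1, eps/222)

Suppose eps > 0. We want delta > 0 such that 0 < |t + 7| < delta implies |(-t^3 + 4t^2 + 7t - 8) − 482| < eps.
(-t^3 + 4t^2 + 7t - 8) − 482 = -t^3 + 4t^2 + 7t - 490 = (t + 7)(-t^2 + 11t - 70).
So |(-t^3 + 4t^2 + 7t - 8) − 482| = |t + 7|·|-t^2 + 11t - 70|.
Assume first that |t + 7| < 1, so |t| < 8. Then |-t^2 + 11t - 70| ≤ 8^2 + 11·8 + 70 = 222.
Hence |(-t^3 + 4t^2 + 7t - 8) − 482| ≤ 222|t + 7| < eps provided |t + 7| < eps/222.
Take delta = min(1, eps/222). Then 0 < |t + 7| < delta gives both |t + 7| < 1 and |t + 7| < eps/222, so |(-t^3 + 4t^2 + 7t - 8) − 482| < eps.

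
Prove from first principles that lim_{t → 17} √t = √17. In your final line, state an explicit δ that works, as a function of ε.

Suppose ε > 0. We want δ > 0 such that 0 < |t − 17| < δ implies |√t − √17| < ε.
Rationalise: √t − √17 = (t − 17)/(√t + √17), so |√t − √17| = |t − 17|/(√t + √17).
Restrict δ ≤ 17 so that |t − 17| < 17 forces t > 0, and then √t + √17 > √17.
Hence |√t − √17| < |t − 17|/√17, which is < ε once |t − 17| < √17·ε.
Take δ = min(17, √17·ε). If 0 < |t − 17| < δ then t > 0 and |√t − √17| < |t − 17|/√17 < ε.

δ = min(17, √17·ε)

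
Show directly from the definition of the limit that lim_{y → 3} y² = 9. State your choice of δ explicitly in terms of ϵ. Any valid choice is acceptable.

Let ϵ > 0. We seek δ > 0 with 0 < |y − 3| < δ ⇒ |y² − 9| < ϵ.
Factor: y² − 9 = (y − 3)(y + 3), so |y² − 9| = |y − 3|·|y + 3|.
Impose δ ≤ 1 so that |y| < 4; then |y + 3| ≤ 7.
Hence |y² − 9| ≤ 7|y − 3|, which is < ϵ once |y − 3| < ϵ/7.
Take δ = min(1, ϵ/7). If 0 < |y − 3| < δ then both bounds hold and |y² − 9| ≤ 7|y − 3| < 7·(ϵ/7) = ϵ.

δ = min(1, ϵ/7)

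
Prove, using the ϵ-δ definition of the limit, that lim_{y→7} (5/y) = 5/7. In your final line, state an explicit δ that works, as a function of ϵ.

Suppose ϵ > 0. We seek δ > 0 such that 0 < |y − 7| < δ implies |5/y − (5/7)| < ϵ.
|5/y − (5/7)| = 5·|7 − y|/(7·|y|) = 5|y − 7|/(7|y|).
Restrict δ ≤ 7/2. Then |y − 7| < 7/2 gives |y| > 7/2, so 7|y| > 49/2.
Then |5/y − (5/7)| < 5|y − 7|/(49/2), which is < ϵ when |y − 7| < (49/10)ϵ.
Take δ = min(7/2, (49/10)ϵ). Then 0 < |y − 7| < δ gives both |y − 7| < 7/2 and |y − 7| < (49/10)ϵ, so |5/y − (5/7)| < ϵ.

δ = min(7/2, (49/10)ϵ)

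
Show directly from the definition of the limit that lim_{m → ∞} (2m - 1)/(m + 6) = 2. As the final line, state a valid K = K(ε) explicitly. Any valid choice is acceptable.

Let ε > 0. For m ≥ 1, |(2m - 1)/(m + 6) − 2| = |-13|/((m + 6)) = 13/((m + 6)).
Since m + 6 ≥ m for m ≥ 1, this is ≤ 13/(m) = 13/m.
So |(2m - 1)/(m + 6) − 2| < ε whenever m > 13/ε.
Take K = 13/ε. If m > K then |(2m - 1)/(m + 6) − 2| ≤ 13/m < ε.

K = 13/ε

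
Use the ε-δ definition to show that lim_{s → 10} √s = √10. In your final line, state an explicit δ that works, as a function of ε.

Let ε > 0. We want δ > 0 such that 0 < |s − 10| < δ implies |√s − √10| < ε.
Multiplying by the conjugate, |√s − √10| = |s − 10|/(√s + √10).
Restrict δ ≤ 10 so that |s − 10| < 10 forces s > 0, and then √s + √10 > √10.
Hence |√s − √10| < |s − 10|/√10, which is < ε once |s − 10| < √10·ε.
Take δ = min(10, √10·ε). If 0 < |s − 10| < δ then s > 0 and |√s − √10| < |s − 10|/√10 < ε.

δ = min(10, √10·ε)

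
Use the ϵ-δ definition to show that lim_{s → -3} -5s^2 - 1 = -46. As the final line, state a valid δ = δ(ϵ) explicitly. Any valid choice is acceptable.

δ = min(1, ϵ/35)

Let ϵ > 0 be given. We want δ > 0 such that 0 < |s + 3| < δ implies |(-5s^2 - 1) + 46| < ϵ.
(-5s^2 - 1) + 46 = -5s^2 + 45 = (s + 3)(-5s + 15).
So |(-5s^2 - 1) + 46| = |s + 3|·|-5s + 15|.
Require δ ≤ 1. Then |s + 3| < 1 gives |s| < 4, and by the triangle inequality |-5s + 15| ≤ 5·4 + 15 = 35.
Hence |(-5s^2 - 1) + 46| ≤ 35|s + 3| < ϵ provided |s + 3| < ϵ/35.
Take δ = min(1, ϵ/35). Then 0 < |s + 3| < δ gives both |s + 3| < 1 and |s + 3| < ϵ/35, so |(-5s^2 - 1) + 46| < ϵ.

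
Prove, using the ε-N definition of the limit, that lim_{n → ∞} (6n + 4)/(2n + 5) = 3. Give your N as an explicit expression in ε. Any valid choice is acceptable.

N = (11/2)/ε

Let ε > 0. For n ≥ 1, |(6n + 4)/(2n + 5) − 3| = |-22|/(2(2n + 5)) = 22/(2(2n + 5)).
Since 2n + 5 ≥ 2n for n ≥ 1, this is ≤ 22/(2·2n) = (11/2)/n.
So |(6n + 4)/(2n + 5) − 3| < ε whenever n > (11/2)/ε.
Take N = (11/2)/ε. If n > N then |(6n + 4)/(2n + 5) − 3| ≤ (11/2)/n < ε.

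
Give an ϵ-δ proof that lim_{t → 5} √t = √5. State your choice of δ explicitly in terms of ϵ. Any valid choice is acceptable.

Fix ϵ > 0. We want δ > 0 such that 0 < |t − 5| < δ implies |√t − √5| < ϵ.
Rationalise: √t − √5 = (t − 5)/(√t + √5), so |√t − √5| = |t − 5|/(√t + √5).
Restrict δ ≤ 5 so that |t − 5| < 5 forces t > 0, and then √t + √5 > √5.
Hence |√t − √5| < |t − 5|/√5, which is < ϵ once |t − 5| < √5·ϵ.
Take δ = min(5, √5·ϵ). If 0 < |t − 5| < δ then t > 0 and |√t − √5| < |t − 5|/√5 < ϵ.

δ = min(5, √5·ϵ)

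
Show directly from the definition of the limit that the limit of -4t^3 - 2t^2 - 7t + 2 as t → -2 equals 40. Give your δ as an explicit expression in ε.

δ = min(2, ε/107)

Suppose ε > 0. We want δ > 0 such that 0 < |t + 2| < δ implies |(-4t^3 - 2t^2 - 7t + 2) − 40| < ε.
(-4t^3 - 2t^2 - 7t + 2) − 40 = -4t^3 - 2t^2 - 7t - 38 = (t + 2)(-4t^2 + 6t - 19).
So |(-4t^3 - 2t^2 - 7t + 2) − 40| = |t + 2|·|-4t^2 + 6t - 19|.
Require δ ≤ 2. Then |t + 2| < 2 gives |t| < 4, and by the triangle inequality |-4t^2 + 6t - 19| ≤ 4·4^2 + 6·4 + 19 = 107.
Hence |(-4t^3 - 2t^2 - 7t + 2) − 40| ≤ 107|t + 2| < ε provided |t + 2| < ε/107.
Take δ = min(2, ε/107). Then 0 < |t + 2| < δ gives both |t + 2| < 2 and |t + 2| < ε/107, so |(-4t^3 - 2t^2 - 7t + 2) − 40| < ε.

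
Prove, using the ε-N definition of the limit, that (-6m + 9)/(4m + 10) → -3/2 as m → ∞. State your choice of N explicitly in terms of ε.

Fix ε > 0. For m ≥ 1, |(-6m + 9)/(4m + 10) + 3/2| = |96|/(4(4m + 10)) = 96/(4(4m + 10)).
Since 4m + 10 ≥ 4m for m ≥ 1, this is ≤ 96/(4·4m) = 6/m.
So |(-6m + 9)/(4m + 10) + 3/2| < ε whenever m > 6/ε.
Take N = 6/ε. If m > N then |(-6m + 9)/(4m + 10) + 3/2| ≤ 6/m < ε.

N = 6/ε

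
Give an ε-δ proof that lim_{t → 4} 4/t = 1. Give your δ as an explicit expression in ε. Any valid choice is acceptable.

Let ε > 0 be given. We seek δ > 0 such that 0 < |t − 4| < δ implies |4/t − 1| < ε.
|4/t − 1| = 4·|4 − t|/(4·|t|) = 4|t − 4|/(4|t|).
Restrict δ ≤ 2. Then |t − 4| < 2 gives |t| > 2, so 4|t| > 8.
Then |4/t − 1| < 4|t − 4|/8, which is < ε when |t − 4| < 2ε.
Take δ = min(2, 2ε). Then 0 < |t − 4| < δ gives both |t − 4| < 2 and |t − 4| < 2ε, so |4/t − 1| < ε.

δ = min(2, 2ε)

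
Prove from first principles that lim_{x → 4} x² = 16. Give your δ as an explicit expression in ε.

δ = min(1, ε/9)

Let ε > 0 be given. We seek δ > 0 with 0 < |x − 4| < δ ⇒ |x² − 16| < ε.
Factor: x² − 16 = (x − 4)(x + 4), so |x² − 16| = |x − 4|·|x + 4|.
Restrict δ ≤ 1. Then |x − 4| < 1 gives |x| < 5, so by the triangle inequality |x + 4| ≤ 5 + 4 = 9.
Hence |x² − 16| ≤ 9|x − 4|, which is < ε once |x − 4| < ε/9.
Take δ = min(1, ε/9). If 0 < |x − 4| < δ then both bounds hold and |x² − 16| ≤ 9|x − 4| < 9·(ε/9) = ε.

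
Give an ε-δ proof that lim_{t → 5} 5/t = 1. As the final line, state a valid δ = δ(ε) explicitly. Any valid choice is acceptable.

δ = min(5/2, (5/2)ε)

Let ε > 0. We seek δ > 0 such that 0 < |t − 5| < δ implies |5/t − 1| < ε.
|5/t − 1| = 5·|5 − t|/(5·|t|) = 5|t − 5|/(5|t|).
Require δ ≤ 5/2 so that |t| > 5 − 5/2 = 5/2, hence 5|t| > 25/2.
Then |5/t − 1| < 5|t − 5|/(25/2), which is < ε when |t − 5| < (5/2)ε.
Take δ = min(5/2, (5/2)ε). Then 0 < |t − 5| < δ gives both |t − 5| < 5/2 and |t − 5| < (5/2)ε, so |5/t − 1| < ε.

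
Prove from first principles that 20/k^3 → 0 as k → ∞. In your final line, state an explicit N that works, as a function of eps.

N = (20/eps)^{1/3}

Fix eps > 0. For k ≥ 1, |20/k^3 − 0| = 20/k^3.
20/k^3 < eps ⇔ k^3 > 20/eps ⇔ k > (20/eps)^{1/3}.
Take N = (20/eps)^{1/3}. Then k > N implies 20/k^3 < eps.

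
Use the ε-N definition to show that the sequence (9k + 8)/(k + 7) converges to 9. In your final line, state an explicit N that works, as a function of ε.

Let ε > 0 be given. For k ≥ 1, |(9k + 8)/(k + 7) − 9| = |-55|/((k + 7)) = 55/((k + 7)).
Since k + 7 ≥ k for k ≥ 1, this is ≤ 55/(k) = 55/k.
So |(9k + 8)/(k + 7) − 9| < ε whenever k > 55/ε.
Take N = 55/ε. If k > N then |(9k + 8)/(k + 7) − 9| ≤ 55/k < ε.

N = 55/ε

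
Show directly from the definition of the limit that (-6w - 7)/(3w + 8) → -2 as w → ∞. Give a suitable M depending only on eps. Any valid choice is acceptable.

Let eps > 0 be given. We seek M > 0 such that w > M implies |(-6w - 7)/(3w + 8) + 2| < eps.
(-6w - 7)/(3w + 8) + 2 = (3(-6w - 7) − (-6)(3w + 8)) / (3(3w + 8)) = 27/(3(3w + 8)).
For w > 0 we have 3w + 8 > 3w, so |(-6w - 7)/(3w + 8) + 2| = 27/(3(3w + 8)) < 27/(3·3w) = 3/w.
Thus |(-6w - 7)/(3w + 8) + 2| < eps whenever w > 3/eps.
Take M = 3/eps. If w > M then |(-6w - 7)/(3w + 8) + 2| < 3/w < eps.

M = 3/eps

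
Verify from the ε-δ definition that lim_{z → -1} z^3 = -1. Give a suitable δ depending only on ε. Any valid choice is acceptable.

Let ε > 0. We seek δ > 0 with 0 < |z + 1| < δ ⇒ |z^3 + 1| < ε.
Factor: z^3 + 1 = (z + 1)(z^2 - z + 1), so |z^3 + 1| = |z + 1|·|z^2 - z + 1|.
Impose δ ≤ 1 so that |z| < 2; then |z^2 - z + 1| ≤ 7.
Hence |z^3 + 1| ≤ 7|z + 1|, which is < ε once |z + 1| < ε/7.
Take δ = min(1, ε/7). If 0 < |z + 1| < δ then both bounds hold and |z^3 + 1| ≤ 7|z + 1| < 7·(ε/7) = ε.

δ = min(1, ε/7)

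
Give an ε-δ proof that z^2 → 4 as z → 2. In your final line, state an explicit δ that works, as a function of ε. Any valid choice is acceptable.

Let ε > 0 be given. We seek δ > 0 with 0 < |z − 2| < δ ⇒ |z^2 − 4| < ε.
Factor: z^2 − 4 = (z − 2)(z + 2), so |z^2 − 4| = |z − 2|·|z + 2|.
Restrict δ ≤ 1. Then |z − 2| < 1 gives |z| < 3, so by the triangle inequality |z + 2| ≤ 3 + 2 = 5.
Hence |z^2 − 4| ≤ 5|z − 2|, which is < ε once |z − 2| < ε/5.
Take δ = min(1, ε/5). If 0 < |z − 2| < δ then both bounds hold and |z^2 − 4| ≤ 5|z − 2| < 5·(ε/5) = ε.

δ = min(1, ε/5)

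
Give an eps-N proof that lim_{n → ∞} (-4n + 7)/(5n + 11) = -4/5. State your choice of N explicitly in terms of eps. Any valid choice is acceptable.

Suppose eps > 0. For n ≥ 1, |(-4n + 7)/(5n + 11) + 4/5| = |79|/(5(5n + 11)) = 79/(5(5n + 11)).
Since 5n + 11 ≥ 5n for n ≥ 1, this is ≤ 79/(5·5n) = (79/25)/n.
So |(-4n + 7)/(5n + 11) + 4/5| < eps whenever n > (79/25)/eps.
Take N = (79/25)/eps. If n > N then |(-4n + 7)/(5n + 11) + 4/5| ≤ (79/25)/n < eps.

N = (79/25)/eps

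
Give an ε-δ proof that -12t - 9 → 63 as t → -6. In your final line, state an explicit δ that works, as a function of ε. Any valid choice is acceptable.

δ = ε/12

Suppose ε > 0. We need δ > 0 so that 0 < |t + 6| < δ implies |(-12t - 9) − 63| < ε.
|(-12t - 9) − 63| = |-12t - 72| = 12|t + 6|.
Thus it suffices that |t + 6| < ε/12.
Choosing δ = ε/12 gives |(-12t - 9) − 63| = 12|t + 6| < ε whenever |t + 6| < δ.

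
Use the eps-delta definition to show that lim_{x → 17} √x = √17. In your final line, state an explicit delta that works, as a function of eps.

delta = min(17, √17·eps)

Let eps > 0 be given. We want delta > 0 such that 0 < |x − 17| < delta implies |√x − √17| < eps.
Rationalise: √x − √17 = (x − 17)/(√x + √17), so |√x − √17| = |x − 17|/(√x + √17).
Restrict delta ≤ 17 so that |x − 17| < 17 forces x > 0, and then √x + √17 > √17.
Hence |√x − √17| < |x − 17|/√17, which is < eps once |x − 17| < √17·eps.
Take delta = min(17, √17·eps). If 0 < |x − 17| < delta then x > 0 and |√x − √17| < |x − 17|/√17 < eps.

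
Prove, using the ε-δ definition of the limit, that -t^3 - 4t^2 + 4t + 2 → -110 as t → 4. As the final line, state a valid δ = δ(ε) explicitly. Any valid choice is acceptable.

Let ε > 0 be given. We want δ > 0 such that 0 < |t − 4| < δ implies |(-t^3 - 4t^2 + 4t + 2) + 110| < ε.
(-t^3 - 4t^2 + 4t + 2) + 110 = -t^3 - 4t^2 + 4t + 112 = (t − 4)(-t^2 - 8t - 28).
So |(-t^3 - 4t^2 + 4t + 2) + 110| = |t − 4|·|-t^2 - 8t - 28|.
Require δ ≤ 1. Then |t − 4| < 1 gives |t| < 5, and by the triangle inequality |-t^2 - 8t - 28| ≤ 5^2 + 8·5 + 28 = 93.
Hence |(-t^3 - 4t^2 + 4t + 2) + 110| ≤ 93|t − 4| < ε provided |t − 4| < ε/93.
Choosing δ = min(1, ε/93) ensures both conditions, hence |(-t^3 - 4t^2 + 4t + 2) + 110| < ε.

δ = min(1, ε/93)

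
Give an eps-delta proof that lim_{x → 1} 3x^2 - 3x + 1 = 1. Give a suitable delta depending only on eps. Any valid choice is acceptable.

Let eps > 0. We want delta > 0 such that 0 < |x − 1| < delta implies |(3x^2 - 3x + 1) − 1| < eps.
(3x^2 - 3x + 1) − 1 = 3x^2 - 3x = (x − 1)(3x).
So |(3x^2 - 3x + 1) − 1| = |x − 1|·|3x|.
Assume first that |x − 1| < 2, so |x| < 3. Then |3x| ≤ 3·3 = 9.
Hence |(3x^2 - 3x + 1) − 1| ≤ 9|x − 1| < eps provided |x − 1| < eps/9.
Take delta = min(2, eps/9). Then 0 < |x − 1| < delta gives both |x − 1| < 2 and |x − 1| < eps/9, so |(3x^2 - 3x + 1) − 1| < eps.

delta = min(2, eps/9)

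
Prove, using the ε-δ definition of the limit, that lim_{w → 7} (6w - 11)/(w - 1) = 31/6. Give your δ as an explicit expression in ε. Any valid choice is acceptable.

Let ε > 0. We want δ > 0 with 0 < |w − 7| < δ ⇒ |(6w - 11)/(w - 1) − (31/6)| < ε.
Combining over a common denominator, (6w - 11)/(w - 1) − (31/6) = [(6w - 11)·6 − 31·(w - 1)] / [6·(w - 1)] = 5(w − 7) / (6(w - 1)).
So |(6w - 11)/(w - 1) − (31/6)| = 5|w − 7| / (6·|w − 1|).
Restrict δ ≤ 3. Then |w − 7| < 3 gives |w − 1| = |(w − 7) + 6| ≥ 6 − 3 = 3.
Hence |(6w - 11)/(w - 1) − (31/6)| < 5|w − 7|/(6·3) = (5/18)|w − 7|, which is < ε once |w − 7| < (18/5)ε.
Take δ = min(3, (18/5)ε). Then 0 < |w − 7| < δ forces both bounds, so |(6w - 11)/(w - 1) − (31/6)| < ε.

δ = min(3, (18/5)ε)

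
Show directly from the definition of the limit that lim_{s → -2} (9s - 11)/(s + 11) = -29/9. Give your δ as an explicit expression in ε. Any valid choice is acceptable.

δ = min(9/2, (81/220)ε)

Fix ε > 0. We want δ > 0 with 0 < |s + 2| < δ ⇒ |(9s - 11)/(s + 11) + 29/9| < ε.
Combining over a common denominator, (9s - 11)/(s + 11) + 29/9 = [(9s - 11)·9 − (-29)·(s + 11)] / [9·(s + 11)] = 110(s + 2) / (9(s + 11)).
So |(9s - 11)/(s + 11) + 29/9| = 110|s + 2| / (9·|s + 11|).
Restrict δ ≤ 9/2. Then |s + 2| < 9/2 gives |s + 11| = |(s + 2) + 9| ≥ 9 − 9/2 = 9/2.
Hence |(9s - 11)/(s + 11) + 29/9| < 110|s + 2|/(9·(9/2)) = (220/81)|s + 2|, which is < ε once |s + 2| < (81/220)ε.
Take δ = min(9/2, (81/220)ε). Then 0 < |s + 2| < δ forces both bounds, so |(9s - 11)/(s + 11) + 29/9| < ε.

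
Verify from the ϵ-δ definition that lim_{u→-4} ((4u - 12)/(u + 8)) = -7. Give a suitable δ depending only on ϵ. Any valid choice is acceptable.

Suppose ϵ > 0. We want δ > 0 with 0 < |u + 4| < δ ⇒ |(4u - 12)/(u + 8) + 7| < ϵ.
Combining over a common denominator, (4u - 12)/(u + 8) + 7 = [(4u - 12)·4 − (-28)·(u + 8)] / [4·(u + 8)] = 44(u + 4) / (4(u + 8)).
So |(4u - 12)/(u + 8) + 7| = 44|u + 4| / (4·|u + 8|).
Require δ ≤ 2, so |u + 8| ≥ |4| − |u + 4| > 4 − 2 = 2.
Hence |(4u - 12)/(u + 8) + 7| < 44|u + 4|/(4·2) = (11/2)|u + 4|, which is < ϵ once |u + 4| < (2/11)ϵ.
Take δ = min(2, (2/11)ϵ). Then 0 < |u + 4| < δ forces both bounds, so |(4u - 12)/(u + 8) + 7| < ϵ.

δ = min(2, (2/11)ϵ)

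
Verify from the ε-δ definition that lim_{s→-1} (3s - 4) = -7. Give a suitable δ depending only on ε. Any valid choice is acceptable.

Let ε > 0. We need δ > 0 so that 0 < |s + 1| < δ implies |(3s - 4) + 7| < ε.
Since (3s - 4) + 7 = 3(s + 1), we have |(3s - 4) + 7| = 3|s + 1|.
Thus it suffices that |s + 1| < ε/3.
Choosing δ = ε/3 gives |(3s - 4) + 7| = 3|s + 1| < ε whenever |s + 1| < δ.

δ = ε/3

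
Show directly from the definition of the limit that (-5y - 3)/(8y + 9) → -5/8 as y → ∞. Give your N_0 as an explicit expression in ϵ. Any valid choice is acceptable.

Let ϵ > 0 be given. We seek N_0 > 0 such that y > N_0 implies |(-5y - 3)/(8y + 9) + 5/8| < ϵ.
(-5y - 3)/(8y + 9) + 5/8 = (8(-5y - 3) − (-5)(8y + 9)) / (8(8y + 9)) = 21/(8(8y + 9)).
For y > 0 we have 8y + 9 > 8y, so |(-5y - 3)/(8y + 9) + 5/8| = 21/(8(8y + 9)) < 21/(8·8y) = (21/64)/y.
Thus |(-5y - 3)/(8y + 9) + 5/8| < ϵ whenever y > (21/64)/ϵ.
Take N_0 = (21/64)/ϵ. If y > N_0 then |(-5y - 3)/(8y + 9) + 5/8| < (21/64)/y < ϵ.

N_0 = (21/64)/ϵ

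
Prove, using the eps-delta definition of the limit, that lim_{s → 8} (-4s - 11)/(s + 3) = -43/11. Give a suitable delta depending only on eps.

Let eps > 0. We want delta > 0 with 0 < |s − 8| < delta ⇒ |(-4s - 11)/(s + 3) + 43/11| < eps.
Combining over a common denominator, (-4s - 11)/(s + 3) + 43/11 = [(-4s - 11)·11 − (-43)·(s + 3)] / [11·(s + 3)] = -1(s − 8) / (11(s + 3)).
So |(-4s - 11)/(s + 3) + 43/11| = |s − 8| / (11·|s + 3|).
Require delta ≤ 11/2, so |s + 3| ≥ |11| − |s − 8| > 11 − 11/2 = 11/2.
Hence |(-4s - 11)/(s + 3) + 43/11| < |s − 8|/(11·(11/2)) = (2/121)|s − 8|, which is < eps once |s − 8| < (121/2)eps.
Take delta = min(11/2, (121/2)eps). Then 0 < |s − 8| < delta forces both bounds, so |(-4s - 11)/(s + 3) + 43/11| < eps.

delta = min(11/2, (121/2)eps)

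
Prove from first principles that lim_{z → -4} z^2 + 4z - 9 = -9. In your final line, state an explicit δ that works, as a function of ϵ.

Let ϵ > 0. We want δ > 0 such that 0 < |z + 4| < δ implies |(z^2 + 4z - 9) + 9| < ϵ.
(z^2 + 4z - 9) + 9 = z^2 + 4z = (z + 4)(z).
So |(z^2 + 4z - 9) + 9| = |z + 4|·|z|.
Require δ ≤ 1. Then |z + 4| < 1 gives |z| < 5, and by the triangle inequality |z| ≤ 5 = 5.
Hence |(z^2 + 4z - 9) + 9| ≤ 5|z + 4| < ϵ provided |z + 4| < ϵ/5.
Choosing δ = min(1, ϵ/5) ensures both conditions, hence |(z^2 + 4z - 9) + 9| < ϵ.

δ = min(1, ϵ/5)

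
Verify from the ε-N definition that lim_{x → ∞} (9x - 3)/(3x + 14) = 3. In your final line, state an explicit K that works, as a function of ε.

Let ε > 0 be given. We seek K > 0 such that x > K implies |(9x - 3)/(3x + 14) − 3| < ε.
(9x - 3)/(3x + 14) − 3 = (3(9x - 3) − 9(3x + 14)) / (3(3x + 14)) = -135/(3(3x + 14)).
For x > 0 we have 3x + 14 > 3x, so |(9x - 3)/(3x + 14) − 3| = 135/(3(3x + 14)) < 135/(3·3x) = 15/x.
Thus |(9x - 3)/(3x + 14) − 3| < ε whenever x > 15/ε.
Take K = 15/ε. If x > K then |(9x - 3)/(3x + 14) − 3| < 15/x < ε.

K = 15/ε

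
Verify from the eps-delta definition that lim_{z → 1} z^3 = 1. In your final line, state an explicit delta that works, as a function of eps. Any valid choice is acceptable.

Let eps > 0 be given. We seek delta > 0 with 0 < |z − 1| < delta ⇒ |z^3 − 1| < eps.
Factor: z^3 − 1 = (z − 1)(z^2 + z + 1), so |z^3 − 1| = |z − 1|·|z^2 + z + 1|.
Impose delta ≤ 1 so that |z| < 2; then |z^2 + z + 1| ≤ 7.
Hence |z^3 − 1| ≤ 7|z − 1|, which is < eps once |z − 1| < eps/7.
Take delta = min(1, eps/7). If 0 < |z − 1| < delta then both bounds hold and |z^3 − 1| ≤ 7|z − 1| < 7·(eps/7) = eps.

delta = min(1, eps/7)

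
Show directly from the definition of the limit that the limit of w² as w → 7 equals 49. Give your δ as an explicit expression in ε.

δ = min(2, ε/16)

Suppose ε > 0. We seek δ > 0 with 0 < |w − 7| < δ ⇒ |w² − 49| < ε.
Factor: w² − 49 = (w − 7)(w + 7), so |w² − 49| = |w − 7|·|w + 7|.
Impose δ ≤ 2 so that |w| < 9; then |w + 7| ≤ 16.
Hence |w² − 49| ≤ 16|w − 7|, which is < ε once |w − 7| < ε/16.
Take δ = min(2, ε/16). If 0 < |w − 7| < δ then both bounds hold and |w² − 49| ≤ 16|w − 7| < 16·(ε/16) = ε.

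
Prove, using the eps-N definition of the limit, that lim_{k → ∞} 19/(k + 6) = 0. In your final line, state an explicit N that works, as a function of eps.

Suppose eps > 0. For k ≥ 1, |19/(k + 6) − 0| = 19/(k + 6) ≤ 19/k.
We need 19/k < eps, i.e. k > 19/eps.
Take N = 19/eps. If k > N then |19/(k + 6)| ≤ 19/k < eps.

N = 19/eps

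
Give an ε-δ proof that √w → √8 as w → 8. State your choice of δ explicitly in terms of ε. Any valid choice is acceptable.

Fix ε > 0. We want δ > 0 such that 0 < |w − 8| < δ implies |√w − √8| < ε.
Rationalise: √w − √8 = (w − 8)/(√w + √8), so |√w − √8| = |w − 8|/(√w + √8).
Restrict δ ≤ 8 so that |w − 8| < 8 forces w > 0, and then √w + √8 > √8.
Hence |√w − √8| < |w − 8|/√8, which is < ε once |w − 8| < √8·ε.
Take δ = min(8, √8·ε). If 0 < |w − 8| < δ then w > 0 and |√w − √8| < |w − 8|/√8 < ε.

δ = min(8, √8·ε)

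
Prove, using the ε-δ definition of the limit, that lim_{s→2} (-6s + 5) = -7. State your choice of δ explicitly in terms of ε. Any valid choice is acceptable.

δ = ε/6

Fix ε > 0. We need δ > 0 so that 0 < |s − 2| < δ implies |(-6s + 5) + 7| < ε.
Since (-6s + 5) + 7 = -6(s − 2), we have |(-6s + 5) + 7| = 6|s − 2|.
Thus it suffices that |s − 2| < ε/6.
Take δ = ε/6. If 0 < |s − 2| < δ then |(-6s + 5) + 7| = 6|s − 2| < 6·(ε/6) = ε.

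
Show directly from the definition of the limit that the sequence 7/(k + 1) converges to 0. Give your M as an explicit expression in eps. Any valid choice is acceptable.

Let eps > 0 be given. For k ≥ 1, |7/(k + 1) − 0| = 7/(k + 1) ≤ 7/k.
We need 7/k < eps, i.e. k > 7/eps.
Take M = 7/eps. If k > M then |7/(k + 1)| ≤ 7/k < eps.

M = 7/eps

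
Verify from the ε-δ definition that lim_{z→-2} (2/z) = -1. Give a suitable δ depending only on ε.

δ = min(1, ε)

Let ε > 0 be given. We seek δ > 0 such that 0 < |z + 2| < δ implies |2/z + 1| < ε.
|2/z + 1| = 2·|-2 − z|/(2·|z|) = 2|z + 2|/(2|z|).
Require δ ≤ 1 so that |z| > 2 − 1 = 1, hence 2|z| > 2.
Then |2/z + 1| < 2|z + 2|/2, which is < ε when |z + 2| < ε.
Take δ = min(1, ε). Then 0 < |z + 2| < δ gives both |z + 2| < 1 and |z + 2| < ε, so |2/z + 1| < ε.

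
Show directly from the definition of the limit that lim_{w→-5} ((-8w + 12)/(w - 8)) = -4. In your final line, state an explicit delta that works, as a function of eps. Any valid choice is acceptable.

delta = min(13/2, (13/8)eps)

Suppose eps > 0. We want delta > 0 with 0 < |w + 5| < delta ⇒ |(-8w + 12)/(w - 8) + 4| < eps.
Combining over a common denominator, (-8w + 12)/(w - 8) + 4 = [(-8w + 12)·(-13) − 52·(w - 8)] / [(-13)·(w - 8)] = 52(w + 5) / ((-13)(w - 8)).
So |(-8w + 12)/(w - 8) + 4| = 52|w + 5| / (13·|w − 8|).
Restrict delta ≤ 13/2. Then |w + 5| < 13/2 gives |w − 8| = |(w + 5) + (-13)| ≥ 13 − 13/2 = 13/2.
Hence |(-8w + 12)/(w - 8) + 4| < 52|w + 5|/(13·(13/2)) = (8/13)|w + 5|, which is < eps once |w + 5| < (13/8)eps.
Take delta = min(13/2, (13/8)eps). Then 0 < |w + 5| < delta forces both bounds, so |(-8w + 12)/(w - 8) + 4| < eps.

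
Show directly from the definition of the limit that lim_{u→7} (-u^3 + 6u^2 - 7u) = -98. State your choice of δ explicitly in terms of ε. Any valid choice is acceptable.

Let ε > 0. We want δ > 0 such that 0 < |u − 7| < δ implies |(-u^3 + 6u^2 - 7u) + 98| < ε.
(-u^3 + 6u^2 - 7u) + 98 = -u^3 + 6u^2 - 7u + 98 = (u − 7)(-u^2 - u - 14).
So |(-u^3 + 6u^2 - 7u) + 98| = |u − 7|·|-u^2 - u - 14|.
Assume first that |u − 7| < 1, so |u| < 8. Then |-u^2 - u - 14| ≤ 8^2 + 8 + 14 = 86.
Hence |(-u^3 + 6u^2 - 7u) + 98| ≤ 86|u − 7| < ε provided |u − 7| < ε/86.
Choosing δ = min(1, ε/86) ensures both conditions, hence |(-u^3 + 6u^2 - 7u) + 98| < ε.

δ = min(1, ε/86)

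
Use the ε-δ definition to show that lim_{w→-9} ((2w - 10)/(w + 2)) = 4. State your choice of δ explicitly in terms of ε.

δ = min(7/2, (7/4)ε)

Suppose ε > 0. We want δ > 0 with 0 < |w + 9| < δ ⇒ |(2w - 10)/(w + 2) − 4| < ε.
Combining over a common denominator, (2w - 10)/(w + 2) − 4 = [(2w - 10)·(-7) − (-28)·(w + 2)] / [(-7)·(w + 2)] = 14(w + 9) / ((-7)(w + 2)).
So |(2w - 10)/(w + 2) − 4| = 14|w + 9| / (7·|w + 2|).
Require δ ≤ 7/2, so |w + 2| ≥ |-7| − |w + 9| > 7 − 7/2 = 7/2.
Hence |(2w - 10)/(w + 2) − 4| < 14|w + 9|/(7·(7/2)) = (4/7)|w + 9|, which is < ε once |w + 9| < (7/4)ε.
Take δ = min(7/2, (7/4)ε). Then 0 < |w + 9| < δ forces both bounds, so |(2w - 10)/(w + 2) − 4| < ε.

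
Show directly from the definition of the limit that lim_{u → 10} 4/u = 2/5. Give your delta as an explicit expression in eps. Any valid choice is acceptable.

Let eps > 0 be given. We seek delta > 0 such that 0 < |u − 10| < delta implies |4/u − (2/5)| < eps.
|4/u − (2/5)| = 4·|10 − u|/(10·|u|) = 4|u − 10|/(10|u|).
Require delta ≤ 5 so that |u| > 10 − 5 = 5, hence 10|u| > 50.
Then |4/u − (2/5)| < 4|u − 10|/50, which is < eps when |u − 10| < (25/2)eps.
Take delta = min(5, (25/2)eps). Then 0 < |u − 10| < delta gives both |u − 10| < 5 and |u − 10| < (25/2)eps, so |4/u − (2/5)| < eps.

delta = min(5, (25/2)eps)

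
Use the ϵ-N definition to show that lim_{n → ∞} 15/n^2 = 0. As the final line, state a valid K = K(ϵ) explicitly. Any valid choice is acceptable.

Let ϵ > 0 be given. For n ≥ 1, |15/n^2 − 0| = 15/n^2.
15/n^2 < ϵ ⇔ n^2 > 15/ϵ ⇔ n > (15/ϵ)^{1/2}.
Take K = (15/ϵ)^{1/2}. Then n > K implies 15/n^2 < ϵ.

K = (15/ϵ)^{1/2}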